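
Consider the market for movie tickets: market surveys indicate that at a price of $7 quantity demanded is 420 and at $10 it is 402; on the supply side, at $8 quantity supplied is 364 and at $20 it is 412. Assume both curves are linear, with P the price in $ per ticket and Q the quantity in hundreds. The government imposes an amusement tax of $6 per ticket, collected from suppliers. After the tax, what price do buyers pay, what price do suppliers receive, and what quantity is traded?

Demand slope: (402 − 420)/(10 − 7) = -6, so Qd = 462 − 6P.
Supply slope: (412 − 364)/(20 − 8) = 4, so Qs = 4P + 332.
Before the tax: set 462 − 6P = 4P + 332 → P* = $13, Q* = 384.
With the tax collected from suppliers, supply shifts: Qs = 4(P − 6) + 332.
New equilibrium: buyers pay $15.4, suppliers receive $9.4, Q = 369.6. (Wedge: Pb − Ps = 6.)
The less price-elastic side of the market bears the larger share of a per-unit tax.

Buyers pay $15.4; suppliers receive $9.4; quantity = 369.6.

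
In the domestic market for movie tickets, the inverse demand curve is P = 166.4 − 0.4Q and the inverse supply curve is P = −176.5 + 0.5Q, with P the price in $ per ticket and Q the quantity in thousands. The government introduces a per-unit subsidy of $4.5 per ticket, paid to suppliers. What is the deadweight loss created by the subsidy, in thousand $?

Deadweight loss = $11.25 thousand.

Inverting to Q(P) form: Qd = 416 − 2.5P; Qs = 2P + 353.
Before the subsidy: set 416 − 2.5P = 2P + 353 → P* = $14, Q* = 381.
With a per-unit subsidy paid to suppliers, each receives P + 4.5 per unit sold, so supply becomes Qs = 2(P + 4.5) + 353.
New equilibrium: consumers pay $12, suppliers receive $16.5, Q = 386. (Wedge: Pb − Ps = −4.5.)
Quantity rises by |ΔQ| = |381 − 386| = 5.
DWL = ½ · t · |ΔQ| = ½ · 4.5 · 5 = $11.25.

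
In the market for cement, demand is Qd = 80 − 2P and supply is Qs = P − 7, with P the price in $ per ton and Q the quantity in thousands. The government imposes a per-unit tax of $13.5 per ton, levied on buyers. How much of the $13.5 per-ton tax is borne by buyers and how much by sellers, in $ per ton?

Before the tax: set 80 − 2P = P − 7 → P* = $29, Q* = 22.
With the tax collected from buyers, demand (in seller-price terms) shifts: Qd = 80 − 2(P + 13.5).
New equilibrium: buyers pay $33.5, sellers receive $20, Q = 13. (Wedge: Pb − Ps = 13.5.)
Burden on buyers: $4.5; on sellers: $9. (They sum to $13.5.)
The less price-elastic side of the market bears the larger share of a per-unit tax.

Buyers bear $4.5 per ton; sellers bear $9 per ton.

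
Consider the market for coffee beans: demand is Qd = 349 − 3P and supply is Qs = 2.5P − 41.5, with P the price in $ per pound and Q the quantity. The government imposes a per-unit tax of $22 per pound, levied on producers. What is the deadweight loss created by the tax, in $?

Before the tax: set 349 − 3P = 2.5P − 41.5 → P* = $71, Q* = 136.
With the tax collected from producers, supply shifts: Qs = 2.5(P − 22) − 41.5.
Solving gives Q = 106 with consumers paying $81 and producers receiving $59 (the $22 wedge).
Quantity falls by |ΔQ| = |136 − 106| = 30.
DWL = ½ · t · |ΔQ| = ½ · 22 · 30 = $330.

Deadweight loss = $330.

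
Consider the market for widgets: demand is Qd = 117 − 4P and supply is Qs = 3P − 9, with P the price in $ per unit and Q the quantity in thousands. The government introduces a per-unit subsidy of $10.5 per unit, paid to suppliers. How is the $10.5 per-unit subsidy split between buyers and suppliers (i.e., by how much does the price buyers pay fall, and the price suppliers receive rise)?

Before the subsidy: set 117 − 4P = 3P − 9 → P* = $18, Q* = 45.
With a per-unit subsidy paid to suppliers, each receives P + 10.5 per unit sold, so supply becomes Qs = 3(P + 10.5) − 9.
Solving gives Q = 63 with buyers paying $13.5 and suppliers receiving $24 (the $10.5 wedge).
Gain to buyers: $4.5; to suppliers: $6. (They sum to $10.5.)

Buyers gain $4.5 per unit; suppliers gain $6 per unit.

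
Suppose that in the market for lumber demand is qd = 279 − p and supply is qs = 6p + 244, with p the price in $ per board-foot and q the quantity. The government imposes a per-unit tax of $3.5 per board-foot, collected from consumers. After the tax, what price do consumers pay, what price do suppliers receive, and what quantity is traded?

Consumers pay $8; suppliers receive $4.5; quantity = 271.

Without the tax, 279 − p = 6p + 244 gives 7p = 35, so p* = $5 and q* = 274.
With the tax collected from consumers, demand (in seller-price terms) shifts: qd = 279 − (p + 3.5).
New equilibrium: consumers pay $8, suppliers receive $4.5, q = 271. (Wedge: pb − ps = 3.5.)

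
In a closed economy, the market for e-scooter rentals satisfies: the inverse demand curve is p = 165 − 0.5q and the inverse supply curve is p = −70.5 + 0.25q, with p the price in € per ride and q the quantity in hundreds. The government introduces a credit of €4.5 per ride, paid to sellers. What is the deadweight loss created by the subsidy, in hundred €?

Inverting to q(p) form: qd = 330 − 2p; qs = 4p + 282.
Before the subsidy: set 330 − 2p = 4p + 282 → p* = €8, q* = 314.
With a per-unit subsidy paid to sellers, each receives p + 4.5 per unit sold, so supply becomes qs = 4(p + 4.5) + 282.
New equilibrium: consumers pay €5, sellers receive €9.5, q = 320. (Wedge: pb − ps = −4.5.)
Quantity rises by |ΔQ| = |314 − 320| = 6.
DWL = ½ · t · |ΔQ| = ½ · 4.5 · 6 = €13.5.

Deadweight loss = €13.5 hundred.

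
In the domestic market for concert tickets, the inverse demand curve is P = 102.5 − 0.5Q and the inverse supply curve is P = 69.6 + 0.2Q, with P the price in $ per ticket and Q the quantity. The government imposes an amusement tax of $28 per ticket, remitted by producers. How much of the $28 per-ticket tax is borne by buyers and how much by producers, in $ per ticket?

Buyers bear $20 per ticket; producers bear $8 per ticket.

Inverting to Q(P) form: Qd = 205 − 2P; Qs = 5P − 348.
Before the tax: set 205 − 2P = 5P − 348 → P* = $79, Q* = 47.
With the tax collected from producers, supply shifts: Qs = 5(P − 28) − 348.
New equilibrium: buyers pay $99, producers receive $71, Q = 7. (Wedge: Pb − Ps = 28.)
Burden on buyers: $20; on producers: $8. (They sum to $28.)
The less price-elastic side of the market bears the larger share of a per-unit tax.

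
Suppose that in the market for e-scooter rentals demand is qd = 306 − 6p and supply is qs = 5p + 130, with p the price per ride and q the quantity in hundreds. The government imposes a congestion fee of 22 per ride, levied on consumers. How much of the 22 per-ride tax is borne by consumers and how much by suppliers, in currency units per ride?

Before the tax: set 306 − 6p = 5p + 130 → p* = 16, q* = 210.
With the tax collected from consumers, demand (in seller-price terms) shifts: qd = 306 − 6(p + 22).
New equilibrium: consumers pay 26, suppliers receive 4, q = 150. (Wedge: pb − ps = 22.)
Burden on consumers: 10; on suppliers: 12. (They sum to 22.)

Consumers bear 10 per ride; suppliers bear 12 per ride.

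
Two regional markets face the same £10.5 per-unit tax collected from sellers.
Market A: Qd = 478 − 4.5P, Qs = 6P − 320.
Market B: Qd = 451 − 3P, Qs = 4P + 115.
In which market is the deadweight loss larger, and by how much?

Market A, by £47.25.

Market A: pre-tax P* = £76, Q* = 136; post-tax Q = 109; deadweight loss = £141.75.
Market B: pre-tax P* = £48, Q* = 307; post-tax Q = 289; deadweight loss = £94.5.
Difference: £141.75 vs £94.5 → market A is larger by £47.25.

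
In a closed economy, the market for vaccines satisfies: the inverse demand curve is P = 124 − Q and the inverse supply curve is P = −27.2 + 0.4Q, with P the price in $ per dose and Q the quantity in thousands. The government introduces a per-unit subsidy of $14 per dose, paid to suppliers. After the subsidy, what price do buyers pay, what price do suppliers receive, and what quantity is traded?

Inverting to Q(P) form: Qd = 124 − P; Qs = 2.5P + 68.
Before the subsidy: set 124 − P = 2.5P + 68 → P* = $16, Q* = 108.
With a per-unit subsidy paid to suppliers, each receives P + 14 per unit sold, so supply becomes Qs = 2.5(P + 14) + 68.
New equilibrium: buyers pay $6, suppliers receive $20, Q = 118. (Wedge: Pb − Ps = −14.)

Buyers pay $6; suppliers receive $20; quantity = 118.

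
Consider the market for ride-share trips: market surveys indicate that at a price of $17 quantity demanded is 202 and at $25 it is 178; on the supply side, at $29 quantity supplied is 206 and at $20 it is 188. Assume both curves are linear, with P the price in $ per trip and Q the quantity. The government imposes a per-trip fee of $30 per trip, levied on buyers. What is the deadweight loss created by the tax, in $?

Deadweight loss = $540.

Demand slope: (178 − 202)/(25 − 17) = -3, so Qd = 253 − 3P.
Supply slope: (188 − 206)/(20 − 29) = 2, so Qs = 2P + 148.
Before the tax: set 253 − 3P = 2P + 148 → P* = $21, Q* = 190.
With the tax collected from buyers, demand (in seller-price terms) shifts: Qd = 253 − 3(P + 30).
Solving gives Q = 154 with buyers paying $33 and sellers receiving $3 (the $30 wedge).
Quantity falls by |ΔQ| = |190 − 154| = 36.
DWL = ½ · t · |ΔQ| = ½ · 30 · 36 = $540.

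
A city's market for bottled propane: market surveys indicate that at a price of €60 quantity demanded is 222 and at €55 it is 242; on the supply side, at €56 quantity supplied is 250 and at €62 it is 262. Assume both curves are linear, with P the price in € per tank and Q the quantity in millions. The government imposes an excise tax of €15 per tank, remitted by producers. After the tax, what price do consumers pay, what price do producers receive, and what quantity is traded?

Demand slope: (242 − 222)/(55 − 60) = -4, so Qd = 462 − 4P.
Supply slope: (262 − 250)/(62 − 56) = 2, so Qs = 2P + 138.
Without the tax, 462 − 4P = 2P + 138 gives 6P = 324, so P* = €54 and Q* = 246.
With the tax collected from producers, supply shifts: Qs = 2(P − 15) + 138.
Solving gives Q = 226 with consumers paying €59 and producers receiving €44 (the €15 wedge).

Consumers pay €59; producers receive €44; quantity = 226.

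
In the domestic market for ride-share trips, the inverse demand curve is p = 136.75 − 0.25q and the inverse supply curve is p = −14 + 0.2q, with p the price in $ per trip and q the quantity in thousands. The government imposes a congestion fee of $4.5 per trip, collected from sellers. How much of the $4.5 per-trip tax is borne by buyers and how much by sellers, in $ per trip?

Inverting to q(p) form: qd = 547 − 4p; qs = 5p + 70.
Without the tax, 547 − 4p = 5p + 70 gives 9p = 477, so p* = $53 and q* = 335.
With the tax collected from sellers, supply shifts: qs = 5(p − 4.5) + 70.
Solving gives q = 325 with buyers paying $55.5 and sellers receiving $51 (the $4.5 wedge).
Burden on buyers: $2.5; on sellers: $2. (They sum to $4.5.)
The less price-elastic side of the market bears the larger share of a per-unit tax.

Buyers bear $2.5 per trip; sellers bear $2 per trip.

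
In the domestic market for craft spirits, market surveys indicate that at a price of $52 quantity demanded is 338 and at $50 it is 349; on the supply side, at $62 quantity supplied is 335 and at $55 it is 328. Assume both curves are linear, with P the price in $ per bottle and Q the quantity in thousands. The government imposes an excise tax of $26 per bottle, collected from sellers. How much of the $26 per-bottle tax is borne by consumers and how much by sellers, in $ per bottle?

Consumers bear $4 per bottle; sellers bear $22 per bottle.

Demand slope: (349 − 338)/(50 − 52) = -5.5, so Qd = 624 − 5.5P.
Supply slope: (328 − 335)/(55 − 62) = 1, so Qs = P + 273.
Without the tax, 624 − 5.5P = P + 273 gives 6.5P = 351, so P* = $54 and Q* = 327.
With the tax collected from sellers, supply shifts: Qs = (P − 26) + 273.
Solving gives Q = 305 with consumers paying $58 and sellers receiving $32 (the $26 wedge).
Burden on consumers: $4; on sellers: $22. (They sum to $26.)
The less price-elastic side of the market bears the larger share of a per-unit tax.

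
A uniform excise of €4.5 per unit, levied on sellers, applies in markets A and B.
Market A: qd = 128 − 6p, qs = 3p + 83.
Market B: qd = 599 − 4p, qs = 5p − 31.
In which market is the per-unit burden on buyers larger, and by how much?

Market B, by €1.

Market A: pre-tax p* = €5, q* = 98; post-tax q = 89; per-unit burden on buyers = €1.5.
Market B: pre-tax p* = €70, q* = 319; post-tax q = 309; per-unit burden on buyers = €2.5.
Difference: €1.5 vs €2.5 → market B is larger by €1.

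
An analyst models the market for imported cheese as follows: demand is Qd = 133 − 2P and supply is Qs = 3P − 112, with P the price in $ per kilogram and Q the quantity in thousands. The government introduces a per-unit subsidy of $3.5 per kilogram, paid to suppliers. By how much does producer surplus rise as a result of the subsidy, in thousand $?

Producer surplus rises by $51.94 thousand.

Without the subsidy, 133 − 2P = 3P − 112 gives 5P = 245, so P* = $49 and Q* = 35.
With a per-unit subsidy paid to suppliers, each receives P + 3.5 per unit sold, so supply becomes Qs = 3(P + 3.5) − 112.
Solving gives Q = 39.2 with buyers paying $46.9 and suppliers receiving $50.4 (the $3.5 wedge).
ΔPS is the trapezoid between Q = 39.2 and Q = 35 of height $1.4: ½ · (35 + 39.2) · 1.4 = $51.94.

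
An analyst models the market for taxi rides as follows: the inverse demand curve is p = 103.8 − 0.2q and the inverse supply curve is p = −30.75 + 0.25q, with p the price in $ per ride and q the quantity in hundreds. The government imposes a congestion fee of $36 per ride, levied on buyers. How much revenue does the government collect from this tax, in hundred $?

Rewrite in direct form: qd = 519 − 5p and qs = 4p + 123.
Before the tax: set 519 − 5p = 4p + 123 → p* = $44, q* = 299.
With the tax collected from buyers, demand (in seller-price terms) shifts: qd = 519 − 5(p + 36).
New equilibrium: buyers pay $60, producers receive $24, q = 219. (Wedge: pb − ps = 36.)
Revenue = t · Q = 36 · 219 = $7884.

Tax revenue = $7884 hundred.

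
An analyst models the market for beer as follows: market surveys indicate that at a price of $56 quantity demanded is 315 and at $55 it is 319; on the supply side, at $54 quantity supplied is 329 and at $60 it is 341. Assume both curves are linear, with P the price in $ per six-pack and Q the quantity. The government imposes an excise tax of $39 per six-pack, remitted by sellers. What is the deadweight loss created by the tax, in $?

Demand slope: (319 − 315)/(55 − 56) = -4, so Qd = 539 − 4P.
Supply slope: (341 − 329)/(60 − 54) = 2, so Qs = 2P + 221.
Before the tax: set 539 − 4P = 2P + 221 → P* = $53, Q* = 327.
With the tax collected from sellers, supply shifts: Qs = 2(P − 39) + 221.
New equilibrium: consumers pay $66, sellers receive $27, Q = 275. (Wedge: Pb − Ps = 39.)
Quantity falls by |ΔQ| = |327 − 275| = 52.
DWL = ½ · t · |ΔQ| = ½ · 39 · 52 = $1014.

Deadweight loss = $1014.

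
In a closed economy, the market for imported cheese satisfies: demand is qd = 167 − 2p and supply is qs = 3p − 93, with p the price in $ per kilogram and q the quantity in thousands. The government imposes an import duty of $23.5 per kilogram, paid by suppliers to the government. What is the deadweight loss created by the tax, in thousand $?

Before the tax: set 167 − 2p = 3p − 93 → p* = $52, q* = 63.
With the tax collected from suppliers, supply shifts: qs = 3(p − 23.5) − 93.
New equilibrium: consumers pay $66.1, suppliers receive $42.6, q = 34.8. (Wedge: pb − ps = 23.5.)
Quantity falls by |ΔQ| = |63 − 34.8| = 28.2.
DWL = ½ · t · |ΔQ| = ½ · 23.5 · 28.2 = $331.35.

Deadweight loss = $331.35 thousand.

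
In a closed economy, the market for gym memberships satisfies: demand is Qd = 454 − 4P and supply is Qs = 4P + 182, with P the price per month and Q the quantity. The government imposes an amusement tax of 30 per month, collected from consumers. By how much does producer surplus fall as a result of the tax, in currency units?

Before the tax: set 454 − 4P = 4P + 182 → P* = 34, Q* = 318.
With the tax collected from consumers, demand (in seller-price terms) shifts: Qd = 454 − 4(P + 30).
New equilibrium: consumers pay 49, suppliers receive 19, Q = 258. (Wedge: Pb − Ps = 30.)
ΔPS is the trapezoid between Q = 258 and Q = 318 of height 15: ½ · (318 + 258) · 15 = 4320.

Producer surplus falls by 4320.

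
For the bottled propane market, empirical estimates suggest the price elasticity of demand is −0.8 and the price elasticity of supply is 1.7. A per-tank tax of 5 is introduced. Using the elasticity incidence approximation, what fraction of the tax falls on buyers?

Buyers' share ≈ 0.68.

Incidence ratio: buyers' share ≈ εs / (εs + |εd|) = 1.7 / (1.7 + 0.8) = 0.68.
Supply is the more elastic side, so buyers bear the larger share.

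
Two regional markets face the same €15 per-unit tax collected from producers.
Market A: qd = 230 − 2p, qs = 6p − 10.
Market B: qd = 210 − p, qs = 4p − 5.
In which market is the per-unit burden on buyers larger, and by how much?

Market B, by €0.75.

Market A: pre-tax p* = €30, q* = 170; post-tax q = 147.5; per-unit burden on buyers = €11.25.
Market B: pre-tax p* = €43, q* = 167; post-tax q = 155; per-unit burden on buyers = €12.
Difference: €11.25 vs €12 → market B is larger by €0.75.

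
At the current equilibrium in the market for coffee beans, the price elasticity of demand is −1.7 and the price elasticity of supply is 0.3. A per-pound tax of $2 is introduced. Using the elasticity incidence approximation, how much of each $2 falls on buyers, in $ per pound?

Buyers bear ≈ $0.3 per pound.

Incidence ratio: buyers' share ≈ εs / (εs + |εd|) = 0.3 / (0.3 + 1.7) = 0.15.
So buyers bear ≈ 0.15 × $2 = $0.3; sellers bear $1.7.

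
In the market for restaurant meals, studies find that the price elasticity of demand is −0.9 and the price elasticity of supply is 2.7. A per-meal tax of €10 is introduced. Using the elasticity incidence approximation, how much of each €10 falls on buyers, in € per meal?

Buyers bear ≈ €7.5 per meal.

Incidence ratio: buyers' share ≈ εs / (εs + |εd|) = 2.7 / (2.7 + 0.9) = 0.75.
So buyers bear ≈ 0.75 × €10 = €7.5; producers bear €2.5.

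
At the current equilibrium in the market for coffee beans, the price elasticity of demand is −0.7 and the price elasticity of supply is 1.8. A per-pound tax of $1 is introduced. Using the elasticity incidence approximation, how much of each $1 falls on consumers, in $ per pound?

Incidence ratio: consumers' share ≈ εs / (εs + |εd|) = 1.8 / (1.8 + 0.7) = 0.72.
So consumers bear ≈ 0.72 × $1 = $0.72; sellers bear $0.28.

Consumers bear ≈ $0.72 per pound.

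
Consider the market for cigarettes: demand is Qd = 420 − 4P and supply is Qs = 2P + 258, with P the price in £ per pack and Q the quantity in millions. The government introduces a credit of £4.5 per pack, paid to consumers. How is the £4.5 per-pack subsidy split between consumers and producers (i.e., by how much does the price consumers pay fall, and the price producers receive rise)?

Consumers gain £1.5 per pack; producers gain £3 per pack.

Without the subsidy, 420 − 4P = 2P + 258 gives 6P = 162, so P* = £27 and Q* = 312.
With a per-unit subsidy paid to consumers, each effectively pays P − 4.5, so demand becomes Qd = 420 − 4(P − 4.5).
Solving gives Q = 318 with consumers paying £25.5 and producers receiving £30 (the £4.5 wedge).
Gain to consumers: £1.5; to producers: £3. (They sum to £4.5.)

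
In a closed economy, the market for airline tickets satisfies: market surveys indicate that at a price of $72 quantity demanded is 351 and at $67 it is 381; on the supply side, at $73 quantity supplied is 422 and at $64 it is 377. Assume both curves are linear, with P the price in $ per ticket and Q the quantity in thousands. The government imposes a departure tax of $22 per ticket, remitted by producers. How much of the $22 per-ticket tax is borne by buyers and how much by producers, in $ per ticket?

Demand slope: (381 − 351)/(67 − 72) = -6, so Qd = 783 − 6P.
Supply slope: (377 − 422)/(64 − 73) = 5, so Qs = 5P + 57.
Without the tax, 783 − 6P = 5P + 57 gives 11P = 726, so P* = $66 and Q* = 387.
With the tax collected from producers, supply shifts: Qs = 5(P − 22) + 57.
New equilibrium: buyers pay $76, producers receive $54, Q = 327. (Wedge: Pb − Ps = 22.)
Burden on buyers: $10; on producers: $12. (They sum to $22.)
The less price-elastic side of the market bears the larger share of a per-unit tax.

Buyers bear $10 per ticket; producers bear $12 per ticket.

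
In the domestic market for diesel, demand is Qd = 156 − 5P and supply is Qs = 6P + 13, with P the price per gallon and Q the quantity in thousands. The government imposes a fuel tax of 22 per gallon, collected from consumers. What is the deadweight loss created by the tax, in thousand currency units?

Without the tax, 156 − 5P = 6P + 13 gives 11P = 143, so P* = 13 and Q* = 91.
With the tax collected from consumers, demand (in seller-price terms) shifts: Qd = 156 − 5(P + 22).
New equilibrium: consumers pay 25, producers receive 3, Q = 31. (Wedge: Pb − Ps = 22.)
Quantity falls by |ΔQ| = |91 − 31| = 60.
DWL = ½ · t · |ΔQ| = ½ · 22 · 60 = 660.

Deadweight loss = 660 thousand.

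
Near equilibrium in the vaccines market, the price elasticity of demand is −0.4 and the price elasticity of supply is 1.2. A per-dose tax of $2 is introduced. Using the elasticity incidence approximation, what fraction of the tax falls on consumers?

Consumers' share ≈ 0.75.

Incidence ratio: consumers' share ≈ εs / (εs + |εd|) = 1.2 / (1.2 + 0.4) = 0.75.
Supply is the more elastic side, so consumers bear the larger share.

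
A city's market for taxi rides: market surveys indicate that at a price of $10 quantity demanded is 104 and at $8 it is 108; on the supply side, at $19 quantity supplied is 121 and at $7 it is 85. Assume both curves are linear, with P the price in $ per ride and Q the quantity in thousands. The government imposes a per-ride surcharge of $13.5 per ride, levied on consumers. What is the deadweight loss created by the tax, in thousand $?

Deadweight loss = $109.35 thousand.

Demand slope: (108 − 104)/(8 − 10) = -2, so Qd = 124 − 2P.
Supply slope: (85 − 121)/(7 − 19) = 3, so Qs = 3P + 64.
Without the tax, 124 − 2P = 3P + 64 gives 5P = 60, so P* = $12 and Q* = 100.
With the tax collected from consumers, demand (in seller-price terms) shifts: Qd = 124 − 2(P + 13.5).
New equilibrium: consumers pay $20.1, suppliers receive $6.6, Q = 83.8. (Wedge: Pb − Ps = 13.5.)
Quantity falls by |ΔQ| = |100 − 83.8| = 16.2.
DWL = ½ · t · |ΔQ| = ½ · 13.5 · 16.2 = $109.35.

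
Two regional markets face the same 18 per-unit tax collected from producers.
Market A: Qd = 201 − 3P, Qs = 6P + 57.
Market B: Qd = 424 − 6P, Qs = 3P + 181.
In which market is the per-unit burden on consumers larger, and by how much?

Market A, by 6.

Market A: pre-tax P* = 16, Q* = 153; post-tax Q = 117; per-unit burden on consumers = 12.
Market B: pre-tax P* = 27, Q* = 262; post-tax Q = 226; per-unit burden on consumers = 6.
Difference: 12 vs 6 → market A is larger by 6.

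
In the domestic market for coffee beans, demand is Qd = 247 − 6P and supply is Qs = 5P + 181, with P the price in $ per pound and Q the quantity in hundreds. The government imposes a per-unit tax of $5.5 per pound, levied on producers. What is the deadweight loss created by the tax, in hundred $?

Before the tax: set 247 − 6P = 5P + 181 → P* = $6, Q* = 211.
With the tax collected from producers, supply shifts: Qs = 5(P − 5.5) + 181.
New equilibrium: buyers pay $8.5, producers receive $3, Q = 196. (Wedge: Pb − Ps = 5.5.)
Quantity falls by |ΔQ| = |211 − 196| = 15.
DWL = ½ · t · |ΔQ| = ½ · 5.5 · 15 = $41.25.

Deadweight loss = $41.25 hundred.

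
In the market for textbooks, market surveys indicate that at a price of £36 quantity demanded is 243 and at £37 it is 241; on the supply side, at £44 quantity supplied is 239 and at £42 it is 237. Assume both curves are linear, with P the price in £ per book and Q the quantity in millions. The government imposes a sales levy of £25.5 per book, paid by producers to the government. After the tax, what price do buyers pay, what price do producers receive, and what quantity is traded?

Demand slope: (241 − 243)/(37 − 36) = -2, so Qd = 315 − 2P.
Supply slope: (237 − 239)/(42 − 44) = 1, so Qs = P + 195.
Before the tax: set 315 − 2P = P + 195 → P* = £40, Q* = 235.
With the tax collected from producers, supply shifts: Qs = (P − 25.5) + 195.
New equilibrium: buyers pay £48.5, producers receive £23, Q = 218. (Wedge: Pb − Ps = 25.5.)

Buyers pay £48.5; producers receive £23; quantity = 218.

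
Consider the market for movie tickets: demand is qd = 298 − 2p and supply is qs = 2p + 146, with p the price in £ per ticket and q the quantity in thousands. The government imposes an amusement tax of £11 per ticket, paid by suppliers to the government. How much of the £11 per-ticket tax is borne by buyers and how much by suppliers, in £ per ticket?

Buyers bear £5.5 per ticket; suppliers bear £5.5 per ticket.

Without the tax, 298 − 2p = 2p + 146 gives 4p = 152, so p* = £38 and q* = 222.
With the tax collected from suppliers, supply shifts: qs = 2(p − 11) + 146.
New equilibrium: buyers pay £43.5, suppliers receive £32.5, q = 211. (Wedge: pb − ps = 11.)
Burden on buyers: £5.5; on suppliers: £5.5. (They sum to £11.)
The less price-elastic side of the market bears the larger share of a per-unit tax.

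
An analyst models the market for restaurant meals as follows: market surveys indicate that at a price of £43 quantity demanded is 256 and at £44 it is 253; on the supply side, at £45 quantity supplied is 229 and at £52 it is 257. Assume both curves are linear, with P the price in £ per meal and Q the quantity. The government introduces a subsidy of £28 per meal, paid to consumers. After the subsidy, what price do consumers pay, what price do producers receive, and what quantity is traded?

Consumers pay £32; producers receive £60; quantity = 289.

Demand slope: (253 − 256)/(44 − 43) = -3, so Qd = 385 − 3P.
Supply slope: (257 − 229)/(52 − 45) = 4, so Qs = 4P + 49.
Without the subsidy, 385 − 3P = 4P + 49 gives 7P = 336, so P* = £48 and Q* = 241.
With a per-unit subsidy paid to consumers, each effectively pays P − 28, so demand becomes Qd = 385 − 3(P − 28).
Solving gives Q = 289 with consumers paying £32 and producers receiving £60 (the £28 wedge).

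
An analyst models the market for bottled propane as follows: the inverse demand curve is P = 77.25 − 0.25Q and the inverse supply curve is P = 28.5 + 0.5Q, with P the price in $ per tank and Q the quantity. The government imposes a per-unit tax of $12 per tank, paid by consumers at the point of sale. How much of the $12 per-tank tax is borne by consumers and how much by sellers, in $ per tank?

Consumers bear $4 per tank; sellers bear $8 per tank.

Rewrite in direct form: Qd = 309 − 4P and Qs = 2P − 57.
Before the tax: set 309 − 4P = 2P − 57 → P* = $61, Q* = 65.
With the tax collected from consumers, demand (in seller-price terms) shifts: Qd = 309 − 4(P + 12).
Solving gives Q = 49 with consumers paying $65 and sellers receiving $53 (the $12 wedge).
Burden on consumers: $4; on sellers: $8. (They sum to $12.)
The less price-elastic side of the market bears the larger share of a per-unit tax.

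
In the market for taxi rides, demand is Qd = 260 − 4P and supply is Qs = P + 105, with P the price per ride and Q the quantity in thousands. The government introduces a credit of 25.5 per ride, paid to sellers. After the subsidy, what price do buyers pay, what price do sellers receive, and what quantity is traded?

Buyers pay 25.9; sellers receive 51.4; quantity = 156.4.

Before the subsidy: set 260 − 4P = P + 105 → P* = 31, Q* = 136.
With a per-unit subsidy paid to sellers, each receives P + 25.5 per unit sold, so supply becomes Qs = (P + 25.5) + 105.
New equilibrium: buyers pay 25.9, sellers receive 51.4, Q = 156.4. (Wedge: Pb − Ps = −25.5.)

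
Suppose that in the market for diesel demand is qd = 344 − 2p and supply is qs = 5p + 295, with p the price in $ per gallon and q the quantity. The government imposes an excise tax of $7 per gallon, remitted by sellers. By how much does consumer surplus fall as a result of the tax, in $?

Without the tax, 344 − 2p = 5p + 295 gives 7p = 49, so p* = $7 and q* = 330.
With the tax collected from sellers, supply shifts: qs = 5(p − 7) + 295.
New equilibrium: consumers pay $12, sellers receive $5, q = 320. (Wedge: pb − ps = 7.)
ΔCS is the trapezoid between Q = 320 and Q = 330 of height $5: ½ · (330 + 320) · 5 = $1625.

Consumer surplus falls by $1625.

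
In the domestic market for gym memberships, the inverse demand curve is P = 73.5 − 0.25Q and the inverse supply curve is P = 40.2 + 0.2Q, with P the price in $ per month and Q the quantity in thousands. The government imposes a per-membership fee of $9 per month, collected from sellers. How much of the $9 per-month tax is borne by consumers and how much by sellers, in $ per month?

Inverting to Q(P) form: Qd = 294 − 4P; Qs = 5P − 201.
Without the tax, 294 − 4P = 5P − 201 gives 9P = 495, so P* = $55 and Q* = 74.
With the tax collected from sellers, supply shifts: Qs = 5(P − 9) − 201.
Solving gives Q = 54 with consumers paying $60 and sellers receiving $51 (the $9 wedge).
Burden on consumers: $5; on sellers: $4. (They sum to $9.)
The less price-elastic side of the market bears the larger share of a per-unit tax.

Consumers bear $5 per month; sellers bear $4 per month.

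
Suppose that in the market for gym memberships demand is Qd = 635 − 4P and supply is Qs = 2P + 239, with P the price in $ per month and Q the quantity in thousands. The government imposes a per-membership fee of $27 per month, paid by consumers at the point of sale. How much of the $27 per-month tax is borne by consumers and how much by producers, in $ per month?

Before the tax: set 635 − 4P = 2P + 239 → P* = $66, Q* = 371.
With the tax collected from consumers, demand (in seller-price terms) shifts: Qd = 635 − 4(P + 27).
Solving gives Q = 335 with consumers paying $75 and producers receiving $48 (the $27 wedge).
Burden on consumers: $9; on producers: $18. (They sum to $27.)

Consumers bear $9 per month; producers bear $18 per month.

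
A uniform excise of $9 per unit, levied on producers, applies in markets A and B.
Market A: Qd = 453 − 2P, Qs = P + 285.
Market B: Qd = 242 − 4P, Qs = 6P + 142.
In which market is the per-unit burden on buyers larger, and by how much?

Market B, by $2.4.

Market A: pre-tax P* = $56, Q* = 341; post-tax Q = 335; per-unit burden on buyers = $3.
Market B: pre-tax P* = $10, Q* = 202; post-tax Q = 180.4; per-unit burden on buyers = $5.4.
Difference: $3 vs $5.4 → market B is larger by $2.4.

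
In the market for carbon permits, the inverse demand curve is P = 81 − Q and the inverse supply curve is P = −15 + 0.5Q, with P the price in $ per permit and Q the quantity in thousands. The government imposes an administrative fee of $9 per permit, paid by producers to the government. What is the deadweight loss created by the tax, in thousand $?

Deadweight loss = $27 thousand.

Rewrite in direct form: Qd = 81 − P and Qs = 2P + 30.
Without the tax, 81 − P = 2P + 30 gives 3P = 51, so P* = $17 and Q* = 64.
With the tax collected from producers, supply shifts: Qs = 2(P − 9) + 30.
Solving gives Q = 58 with buyers paying $23 and producers receiving $14 (the $9 wedge).
Quantity falls by |ΔQ| = |64 − 58| = 6.
DWL = ½ · t · |ΔQ| = ½ · 9 · 6 = $27.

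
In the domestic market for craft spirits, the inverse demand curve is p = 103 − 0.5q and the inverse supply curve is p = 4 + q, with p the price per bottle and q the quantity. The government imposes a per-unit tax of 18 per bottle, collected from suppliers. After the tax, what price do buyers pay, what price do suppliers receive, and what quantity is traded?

Buyers pay 76; suppliers receive 58; quantity = 54.

Rewrite in direct form: qd = 206 − 2p and qs = p − 4.
Without the tax, 206 − 2p = p − 4 gives 3p = 210, so p* = 70 and q* = 66.
With the tax collected from suppliers, supply shifts: qs = (p − 18) − 4.
New equilibrium: buyers pay 76, suppliers receive 58, q = 54. (Wedge: pb − ps = 18.)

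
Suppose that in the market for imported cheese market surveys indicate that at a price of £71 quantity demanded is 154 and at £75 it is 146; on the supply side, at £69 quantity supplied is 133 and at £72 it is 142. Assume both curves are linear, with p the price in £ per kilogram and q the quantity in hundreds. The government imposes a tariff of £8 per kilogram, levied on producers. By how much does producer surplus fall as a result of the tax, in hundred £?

Producer surplus falls by £458.24 hundred.

Demand slope: (146 − 154)/(75 − 71) = -2, so qd = 296 − 2p.
Supply slope: (142 − 133)/(72 − 69) = 3, so qs = 3p − 74.
Without the tax, 296 − 2p = 3p − 74 gives 5p = 370, so p* = £74 and q* = 148.
With the tax collected from producers, supply shifts: qs = 3(p − 8) − 74.
Solving gives q = 138.4 with buyers paying £78.8 and producers receiving £70.8 (the £8 wedge).
ΔPS is the trapezoid between Q = 138.4 and Q = 148 of height £3.2: ½ · (148 + 138.4) · 3.2 = £458.24.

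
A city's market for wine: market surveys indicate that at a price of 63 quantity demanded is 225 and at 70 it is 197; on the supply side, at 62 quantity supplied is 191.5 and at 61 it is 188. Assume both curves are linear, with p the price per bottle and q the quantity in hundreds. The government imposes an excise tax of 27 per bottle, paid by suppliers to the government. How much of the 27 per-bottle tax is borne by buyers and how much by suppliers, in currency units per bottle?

Buyers bear 12.6 per bottle; suppliers bear 14.4 per bottle.

Demand slope: (197 − 225)/(70 − 63) = -4, so qd = 477 − 4p.
Supply slope: (188 − 191.5)/(61 − 62) = 3.5, so qs = 3.5p − 25.5.
Without the tax, 477 − 4p = 3.5p − 25.5 gives 7.5p = 502.5, so p* = 67 and q* = 209.
With the tax collected from suppliers, supply shifts: qs = 3.5(p − 27) − 25.5.
New equilibrium: buyers pay 79.6, suppliers receive 52.6, q = 158.6. (Wedge: pb − ps = 27.)
Burden on buyers: 12.6; on suppliers: 14.4. (They sum to 27.)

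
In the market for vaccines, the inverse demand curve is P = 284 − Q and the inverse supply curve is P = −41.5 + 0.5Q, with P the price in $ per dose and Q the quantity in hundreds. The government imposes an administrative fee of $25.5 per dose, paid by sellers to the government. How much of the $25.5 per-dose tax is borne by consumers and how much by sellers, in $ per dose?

Consumers bear $17 per dose; sellers bear $8.5 per dose.

Inverting to Q(P) form: Qd = 284 − P; Qs = 2P + 83.
Before the tax: set 284 − P = 2P + 83 → P* = $67, Q* = 217.
With the tax collected from sellers, supply shifts: Qs = 2(P − 25.5) + 83.
Solving gives Q = 200 with consumers paying $84 and sellers receiving $58.5 (the $25.5 wedge).
Burden on consumers: $17; on sellers: $8.5. (They sum to $25.5.)
The less price-elastic side of the market bears the larger share of a per-unit tax.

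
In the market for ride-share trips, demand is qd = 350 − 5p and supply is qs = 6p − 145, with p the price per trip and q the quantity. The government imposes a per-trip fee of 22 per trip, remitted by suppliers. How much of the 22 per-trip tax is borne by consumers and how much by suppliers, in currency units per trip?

Consumers bear 12 per trip; suppliers bear 10 per trip.

Before the tax: set 350 − 5p = 6p − 145 → p* = 45, q* = 125.
With the tax collected from suppliers, supply shifts: qs = 6(p − 22) − 145.
New equilibrium: consumers pay 57, suppliers receive 35, q = 65. (Wedge: pb − ps = 22.)
Burden on consumers: 12; on suppliers: 10. (They sum to 22.)
The less price-elastic side of the market bears the larger share of a per-unit tax.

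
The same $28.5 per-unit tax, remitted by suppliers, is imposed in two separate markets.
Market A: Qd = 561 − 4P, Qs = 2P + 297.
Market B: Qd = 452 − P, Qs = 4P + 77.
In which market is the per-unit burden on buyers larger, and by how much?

Market B, by $13.3.

Market A: pre-tax P* = $44, Q* = 385; post-tax Q = 347; per-unit burden on buyers = $9.5.
Market B: pre-tax P* = $75, Q* = 377; post-tax Q = 354.2; per-unit burden on buyers = $22.8.
Difference: $9.5 vs $22.8 → market B is larger by $13.3.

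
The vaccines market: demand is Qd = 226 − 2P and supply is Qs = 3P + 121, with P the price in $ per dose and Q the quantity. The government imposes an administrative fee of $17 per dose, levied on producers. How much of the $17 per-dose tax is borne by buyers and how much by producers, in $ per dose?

Buyers bear $10.2 per dose; producers bear $6.8 per dose.

Without the tax, 226 − 2P = 3P + 121 gives 5P = 105, so P* = $21 and Q* = 184.
With the tax collected from producers, supply shifts: Qs = 3(P − 17) + 121.
Solving gives Q = 163.6 with buyers paying $31.2 and producers receiving $14.2 (the $17 wedge).
Burden on buyers: $10.2; on producers: $6.8. (They sum to $17.)
The less price-elastic side of the market bears the larger share of a per-unit tax.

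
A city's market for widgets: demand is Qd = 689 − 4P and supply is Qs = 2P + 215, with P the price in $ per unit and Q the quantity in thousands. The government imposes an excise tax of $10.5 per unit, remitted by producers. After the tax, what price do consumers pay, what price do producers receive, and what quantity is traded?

Consumers pay $82.5; producers receive $72; quantity = 359.

Before the tax: set 689 − 4P = 2P + 215 → P* = $79, Q* = 373.
With the tax collected from producers, supply shifts: Qs = 2(P − 10.5) + 215.
Solving gives Q = 359 with consumers paying $82.5 and producers receiving $72 (the $10.5 wedge).
The less price-elastic side of the market bears the larger share of a per-unit tax.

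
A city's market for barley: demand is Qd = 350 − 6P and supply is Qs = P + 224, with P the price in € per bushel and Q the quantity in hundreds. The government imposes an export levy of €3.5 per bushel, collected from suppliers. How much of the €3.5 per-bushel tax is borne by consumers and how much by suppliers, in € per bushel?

Consumers bear €0.5 per bushel; suppliers bear €3 per bushel.

Without the tax, 350 − 6P = P + 224 gives 7P = 126, so P* = €18 and Q* = 242.
With the tax collected from suppliers, supply shifts: Qs = (P − 3.5) + 224.
New equilibrium: consumers pay €18.5, suppliers receive €15, Q = 239. (Wedge: Pb − Ps = 3.5.)
Burden on consumers: €0.5; on suppliers: €3. (They sum to €3.5.)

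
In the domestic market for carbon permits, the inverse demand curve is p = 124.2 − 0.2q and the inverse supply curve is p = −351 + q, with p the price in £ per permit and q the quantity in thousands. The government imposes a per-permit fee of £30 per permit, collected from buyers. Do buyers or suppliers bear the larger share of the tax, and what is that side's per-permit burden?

Suppliers bear the larger share: £25 per permit.

Inverting to q(p) form: qd = 621 − 5p; qs = p + 351.
Without the tax, 621 − 5p = p + 351 gives 6p = 270, so p* = £45 and q* = 396.
With the tax collected from buyers, demand (in seller-price terms) shifts: qd = 621 − 5(p + 30).
New equilibrium: buyers pay £50, suppliers receive £20, q = 371. (Wedge: pb − ps = 30.)
Per-permit burden: buyers £5, suppliers £25.
Suppliers take the larger share because supply is less price-elastic here (demand slope 5 vs supply slope 1).
The less price-elastic side of the market bears the larger share of a per-unit tax.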